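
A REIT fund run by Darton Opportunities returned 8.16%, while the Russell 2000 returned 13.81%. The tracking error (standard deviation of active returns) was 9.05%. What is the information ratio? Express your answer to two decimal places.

-0.62

IR = (Rp − Rb) / TE = (8.16% − 13.81%) / 9.05% = -5.65% / 9.05% = -0.6243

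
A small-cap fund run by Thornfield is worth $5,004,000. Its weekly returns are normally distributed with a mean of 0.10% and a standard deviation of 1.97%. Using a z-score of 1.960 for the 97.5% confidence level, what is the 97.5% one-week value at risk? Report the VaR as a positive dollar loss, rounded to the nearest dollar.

$188,210

Return at the 97.5% tail: μ − z·σ = 0.10% − 1.960 × 1.97% = 0.1 − 3.8612 = -3.7612%
VaR = −(-3.7612%) × $5,004,000 = 3.7612% × $5,004,000 = $188,210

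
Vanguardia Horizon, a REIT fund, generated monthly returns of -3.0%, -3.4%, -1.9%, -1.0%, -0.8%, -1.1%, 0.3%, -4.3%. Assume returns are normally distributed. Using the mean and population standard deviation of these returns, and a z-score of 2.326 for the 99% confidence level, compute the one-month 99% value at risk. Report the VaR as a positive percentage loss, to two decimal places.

r̄ = (-3 − 3.4 − 1.9 − 1 − 0.8 − 1.1 + 0.3 − 4.3) / 8 = -1.9000%
Population std dev = √[16.7200 / 8] = 1.4457%
VaR = −(r̄ − z·σ) = −(-1.9000 − 2.326 × 1.4457) = −(-5.2627) = 5.2627%

5.26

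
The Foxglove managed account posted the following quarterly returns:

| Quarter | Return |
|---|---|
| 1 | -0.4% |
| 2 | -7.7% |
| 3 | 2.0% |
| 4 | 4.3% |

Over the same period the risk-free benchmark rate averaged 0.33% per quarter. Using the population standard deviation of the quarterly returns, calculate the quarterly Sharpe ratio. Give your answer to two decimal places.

-0.17

μ = (-0.4 − 7.7 + 2 + 4.3) / 4 = -0.4500%
Σ(r − μ)² = 81.1300; population σ = √(81.1300/4) = 4.5036%
Sharpe = (μ − rf) / σ = (-0.4500 − 0.33) / 4.5036 = -0.7800 / 4.5036 = -0.1732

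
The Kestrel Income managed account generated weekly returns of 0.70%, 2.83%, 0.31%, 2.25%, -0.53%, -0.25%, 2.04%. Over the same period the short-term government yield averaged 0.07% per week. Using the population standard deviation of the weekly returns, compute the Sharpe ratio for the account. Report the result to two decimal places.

r̄ = (0.7 + 2.83 + 0.31 + 2.25 − 0.53 − 0.25 + 2.04) / 7 = 7.350 / 7 = 1.0500%
Σ(r − r̄)² = 10.4450; population σ = √(10.4450/7) = 1.2215%
Sharpe = (r̄ − rf) / σ = (1.0500 − 0.07) / 1.2215 = 0.9800 / 1.2215 = 0.8023

0.80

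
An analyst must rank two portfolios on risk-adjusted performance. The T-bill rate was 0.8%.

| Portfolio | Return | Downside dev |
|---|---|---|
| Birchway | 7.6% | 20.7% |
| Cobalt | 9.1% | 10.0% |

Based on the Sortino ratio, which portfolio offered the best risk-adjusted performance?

Cobalt

Birchway: Sortino ratio = (7.6% − 0.8%) / 20.7% = 0.329
Cobalt: Sortino ratio = (9.1% − 0.8%) / 10.0% = 0.830
Highest: Cobalt (0.830).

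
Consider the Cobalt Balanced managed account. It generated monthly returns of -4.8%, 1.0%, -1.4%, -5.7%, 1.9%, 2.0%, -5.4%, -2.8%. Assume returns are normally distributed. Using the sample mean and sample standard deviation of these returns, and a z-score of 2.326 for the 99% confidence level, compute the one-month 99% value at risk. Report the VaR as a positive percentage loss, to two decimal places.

9.47

μ = (-4.8 + 1 − 1.4 − 5.7 + 1.9 + 2 − 5.4 − 2.8) / 8 = -15.20 / 8 = -1.9000%
Sample σ = √[Σ(r − μ)² / 7] = √[74.2200 / 7] = √10.6029 = 3.2562%
VaR = −(μ − z·σ) = −(-1.9000 − 2.326 × 3.2562) = −(-9.4739) = 9.4739%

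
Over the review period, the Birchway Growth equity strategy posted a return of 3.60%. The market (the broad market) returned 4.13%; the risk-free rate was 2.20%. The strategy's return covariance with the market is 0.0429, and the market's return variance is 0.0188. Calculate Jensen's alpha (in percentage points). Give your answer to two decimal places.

β = Cov / Var = 0.0429 / 0.0188 = 2.2819
E[R] = Rf + β(Rm − Rf) = 2.20% + 2.2819 × (4.13% − 2.20%) = 6.6041%
α = Rp − E[R] = 3.60% − 6.6041% = -3.0041

-3.00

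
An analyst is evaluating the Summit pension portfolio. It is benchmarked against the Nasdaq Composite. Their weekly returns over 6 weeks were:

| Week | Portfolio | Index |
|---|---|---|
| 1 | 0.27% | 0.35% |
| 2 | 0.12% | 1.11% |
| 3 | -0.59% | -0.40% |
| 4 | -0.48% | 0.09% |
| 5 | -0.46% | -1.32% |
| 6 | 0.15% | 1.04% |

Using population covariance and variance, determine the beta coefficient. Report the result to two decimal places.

0.31

r̄p = -0.1650%,  r̄m = 0.1450%
Cov = Σ(rp − r̄p)(rm − r̄m) / 6 = 0.2212
Var(rm) = Σ(rm − r̄m)² / 6 = 0.7034
β = Cov / Var = 0.2212 / 0.7034 = 0.3145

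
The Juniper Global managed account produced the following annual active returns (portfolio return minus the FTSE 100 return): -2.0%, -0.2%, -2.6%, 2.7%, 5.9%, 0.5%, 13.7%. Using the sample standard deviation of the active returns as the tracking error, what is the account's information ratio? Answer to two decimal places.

r̄ = (-2 − 0.2 − 2.6 + 2.7 + 5.9 + 0.5 + 13.7) / 7 = 2.5714%
Σ(r − r̄)² = (-2 − 2.5714)² + (-0.2 − 2.5714)² + … = 194.5543
sample σ = √(194.5543 / 6) = √32.4257 = 5.6944%
IR = r̄ / tracking error = 2.5714 / 5.6944 = 0.4516

0.45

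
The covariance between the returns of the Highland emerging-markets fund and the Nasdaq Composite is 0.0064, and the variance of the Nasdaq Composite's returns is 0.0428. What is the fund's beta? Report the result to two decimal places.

0.15

β = Cov(Rp, Rm) / Var(Rm) = 0.0064 / 0.0428 = 0.1495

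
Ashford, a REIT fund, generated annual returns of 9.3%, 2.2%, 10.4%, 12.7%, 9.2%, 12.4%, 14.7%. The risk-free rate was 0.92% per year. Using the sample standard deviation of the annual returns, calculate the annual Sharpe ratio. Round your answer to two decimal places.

Mean return μ = 70.90 / 7 = 10.1286%
Σ(r − μ)² = (9.3 − 10.1286)² + (2.2 − 10.1286)² + … = 97.1543
σ = √[97.1543 / 6] = 4.0240%
Sharpe = (μ − rf) / σ = (10.1286 − 0.92) / 4.0240 = 9.2086 / 4.0240 = 2.2884

2.29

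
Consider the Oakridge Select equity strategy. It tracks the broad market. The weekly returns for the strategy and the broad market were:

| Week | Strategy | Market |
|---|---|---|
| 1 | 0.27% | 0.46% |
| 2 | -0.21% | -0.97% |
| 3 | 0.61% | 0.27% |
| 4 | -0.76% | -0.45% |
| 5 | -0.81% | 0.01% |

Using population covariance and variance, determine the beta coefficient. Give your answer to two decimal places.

r̄p = -0.1800%,  r̄m = -0.1360%
Cov = Σ(rp − r̄p)(rm − r̄m) / 5 = 0.1408
Var(rm) = Σ(rm − r̄m)² / 5 = 0.2671
β = Cov / Var = 0.1408 / 0.2671 = 0.5271

0.53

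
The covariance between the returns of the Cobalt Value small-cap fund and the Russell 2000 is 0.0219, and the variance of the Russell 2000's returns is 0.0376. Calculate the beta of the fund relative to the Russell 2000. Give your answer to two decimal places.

β = Cov(Rp, Rm) / Var(Rm) = 0.0219 / 0.0376 = 0.5824

0.58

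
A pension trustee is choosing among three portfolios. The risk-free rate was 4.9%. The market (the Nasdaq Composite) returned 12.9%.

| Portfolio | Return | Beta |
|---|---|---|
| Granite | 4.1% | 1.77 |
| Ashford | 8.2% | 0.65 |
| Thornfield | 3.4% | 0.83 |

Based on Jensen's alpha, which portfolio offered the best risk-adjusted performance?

Ashford

Granite: α = 4.1% − [4.9% + 1.77 × (12.9% − 4.9%)] = -14.960
Ashford: α = 8.2% − [4.9% + 0.65 × (12.9% − 4.9%)] = -1.900
Thornfield: α = 3.4% − [4.9% + 0.83 × (12.9% − 4.9%)] = -8.140
Highest: Ashford (-1.900).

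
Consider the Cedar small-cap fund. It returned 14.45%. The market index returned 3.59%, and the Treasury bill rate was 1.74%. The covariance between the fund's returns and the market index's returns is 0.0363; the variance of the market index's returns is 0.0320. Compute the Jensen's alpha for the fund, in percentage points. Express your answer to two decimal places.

10.61

β = Cov / Var = 0.0363 / 0.0320 = 1.1344
E[R] = Rf + β(Rm − Rf) = 1.74% + 1.1344 × (3.59% − 1.74%) = 3.8386%
α = Rp − E[R] = 14.45% − 3.8386% = 10.6114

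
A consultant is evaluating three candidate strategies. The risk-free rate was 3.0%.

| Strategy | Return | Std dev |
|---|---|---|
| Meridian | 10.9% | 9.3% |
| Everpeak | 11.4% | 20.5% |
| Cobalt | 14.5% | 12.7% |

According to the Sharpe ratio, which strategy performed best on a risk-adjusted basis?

Meridian: Sharpe ratio = (10.9% − 3.0%) / 9.3% = 0.849
Everpeak: Sharpe ratio = (11.4% − 3.0%) / 20.5% = 0.410
Cobalt: Sharpe ratio = (14.5% − 3.0%) / 12.7% = 0.906
Highest: Cobalt (0.906).

Cobalt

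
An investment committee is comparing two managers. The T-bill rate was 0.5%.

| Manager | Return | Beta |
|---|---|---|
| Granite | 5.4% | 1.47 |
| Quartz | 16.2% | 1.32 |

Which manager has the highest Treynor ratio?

Granite: Treynor = (5.4% − 0.5%) / 1.47 = 3.333
Quartz: Treynor = (16.2% − 0.5%) / 1.32 = 11.894
Highest: Quartz (11.894).

Quartz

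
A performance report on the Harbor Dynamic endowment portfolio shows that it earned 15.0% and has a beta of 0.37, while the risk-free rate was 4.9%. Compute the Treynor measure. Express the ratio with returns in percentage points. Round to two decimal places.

27.30

Treynor = (Rp − Rf) / β = (15.0% − 4.9%) / 0.37 = 10.10 / 0.37 = 27.2973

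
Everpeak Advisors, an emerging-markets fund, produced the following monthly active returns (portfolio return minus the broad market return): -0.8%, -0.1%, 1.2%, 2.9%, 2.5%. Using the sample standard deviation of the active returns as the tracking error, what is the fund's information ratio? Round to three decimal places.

0.712

Mean return μ = 5.70 / 5 = 1.1400%
Σ(r − μ)² = 10.2520; sample σ = √(10.2520/4) = 1.6009%
IR = μ / tracking error = 1.1400 / 1.6009 = 0.7121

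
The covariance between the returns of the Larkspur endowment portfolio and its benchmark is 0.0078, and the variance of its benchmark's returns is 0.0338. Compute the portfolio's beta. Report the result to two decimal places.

β = Cov(Rp, Rm) / Var(Rm) = 0.0078 / 0.0338 = 0.2308

0.23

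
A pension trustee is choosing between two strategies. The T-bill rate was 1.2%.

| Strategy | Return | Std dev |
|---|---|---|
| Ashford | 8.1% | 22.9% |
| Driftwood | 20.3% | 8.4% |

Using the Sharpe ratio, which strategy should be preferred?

Driftwood

Ashford: Sharpe ratio = (8.1% − 1.2%) / 22.9% = 0.301
Driftwood: Sharpe ratio = (20.3% − 1.2%) / 8.4% = 2.274
Highest: Driftwood (2.274).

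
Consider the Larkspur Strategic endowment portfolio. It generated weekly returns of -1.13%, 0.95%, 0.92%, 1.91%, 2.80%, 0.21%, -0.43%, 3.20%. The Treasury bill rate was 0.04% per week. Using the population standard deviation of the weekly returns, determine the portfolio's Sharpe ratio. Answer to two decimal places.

r̄ = (-1.13 + 0.95 + 0.92 + 1.91 + 2.8 + 0.21 − 0.43 + 3.2) / 8 = 1.0538%
Σ(r − r̄)² = (-1.13 − 1.0538)² + (0.95 − 1.0538)² + … = 16.0998
population σ = √(16.0998 / 8) = √2.0125 = 1.4186%
Sharpe = (r̄ − rf) / σ = (1.0538 − 0.04) / 1.4186 = 1.0138 / 1.4186 = 0.7146

0.71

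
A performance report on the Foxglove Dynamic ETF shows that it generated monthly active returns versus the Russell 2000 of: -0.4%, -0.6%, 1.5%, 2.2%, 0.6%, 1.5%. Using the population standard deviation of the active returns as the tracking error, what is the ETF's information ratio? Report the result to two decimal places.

0.78

Mean return r̄ = 4.80 / 6 = 0.8000%
Σ(r − r̄)² = 6.3800; population σ = √(6.3800/6) = 1.0312%
IR = r̄ / tracking error = 0.8000 / 1.0312 = 0.7758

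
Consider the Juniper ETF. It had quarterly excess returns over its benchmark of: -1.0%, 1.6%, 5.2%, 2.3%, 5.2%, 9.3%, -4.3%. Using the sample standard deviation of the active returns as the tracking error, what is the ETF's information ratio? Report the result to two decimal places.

0.58

μ = (-1 + 1.6 + 5.2 + 2.3 + 5.2 + 9.3 − 4.3) / 7 = 2.6143%
Σ(r − μ)² = (-1 − 2.6143)² + (1.6 − 2.6143)² + … = 120.0686
σ = √[120.0686 / 6] = 4.4734%
IR = μ / tracking error = 2.6143 / 4.4734 = 0.5844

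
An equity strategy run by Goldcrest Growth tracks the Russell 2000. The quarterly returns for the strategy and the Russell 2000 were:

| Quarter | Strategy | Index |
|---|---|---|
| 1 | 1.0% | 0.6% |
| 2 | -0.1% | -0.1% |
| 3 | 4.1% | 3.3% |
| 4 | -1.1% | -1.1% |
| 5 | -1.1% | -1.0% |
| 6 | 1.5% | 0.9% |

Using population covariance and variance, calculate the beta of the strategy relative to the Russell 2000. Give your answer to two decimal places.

r̄p = 0.7167%,  r̄m = 0.4333%
Cov = Σ(rp − r̄p)(rm − r̄m) / 6 = 2.6561
Var(rm) = Σ(rm − r̄m)² / 6 = 2.1922
β = Cov / Var = 2.6561 / 2.1922 = 1.2116

1.21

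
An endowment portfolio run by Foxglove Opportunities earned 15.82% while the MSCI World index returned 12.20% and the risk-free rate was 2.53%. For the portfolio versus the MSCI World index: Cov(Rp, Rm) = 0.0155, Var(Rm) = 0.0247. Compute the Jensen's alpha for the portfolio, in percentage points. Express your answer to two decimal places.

β = Cov / Var = 0.0155 / 0.0247 = 0.6275
E[R] = Rf + β(Rm − Rf) = 2.53% + 0.6275 × (12.20% − 2.53%) = 8.5979%
α = Rp − E[R] = 15.82% − 8.5979% = 7.2221

7.22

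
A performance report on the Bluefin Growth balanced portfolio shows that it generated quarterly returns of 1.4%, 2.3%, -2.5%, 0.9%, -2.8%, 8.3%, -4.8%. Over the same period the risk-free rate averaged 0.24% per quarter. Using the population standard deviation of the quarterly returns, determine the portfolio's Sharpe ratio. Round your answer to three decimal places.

0.040

μ = (1.4 + 2.3 − 2.5 + 0.9 − 2.8 + 8.3 − 4.8) / 7 = 0.4000%
Σ(r − μ)² = (1.4 − 0.4000)² + (2.3 − 0.4000)² + (-2.5 − 0.4000)² + … = 112.9600
σ = √[112.9600 / 7] = 4.0171%
Sharpe = (μ − rf) / σ = (0.4000 − 0.24) / 4.0171 = 0.1600 / 4.0171 = 0.0398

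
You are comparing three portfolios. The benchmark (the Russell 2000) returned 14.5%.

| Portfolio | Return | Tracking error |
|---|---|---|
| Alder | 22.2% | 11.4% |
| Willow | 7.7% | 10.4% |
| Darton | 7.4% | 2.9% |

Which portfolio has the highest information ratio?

Alder: IR = (22.2% − 14.5%) / 11.4% = 0.675
Willow: IR = (7.7% − 14.5%) / 10.4% = -0.654
Darton: IR = (7.4% − 14.5%) / 2.9% = -2.448
Highest: Alder (0.675).

Alder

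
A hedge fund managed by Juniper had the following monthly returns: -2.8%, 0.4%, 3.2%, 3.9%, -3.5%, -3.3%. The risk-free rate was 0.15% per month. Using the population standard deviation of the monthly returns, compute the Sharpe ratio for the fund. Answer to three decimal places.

-0.164

Mean return r̄ = -2.10 / 6 = -0.3500%
Population σ = √[Σ(r − r̄)² / 6] = √[55.8550 / 6] = √9.3092 = 3.0511%
Sharpe = (r̄ − rf) / σ = (-0.3500 − 0.15) / 3.0511 = -0.5000 / 3.0511 = -0.1639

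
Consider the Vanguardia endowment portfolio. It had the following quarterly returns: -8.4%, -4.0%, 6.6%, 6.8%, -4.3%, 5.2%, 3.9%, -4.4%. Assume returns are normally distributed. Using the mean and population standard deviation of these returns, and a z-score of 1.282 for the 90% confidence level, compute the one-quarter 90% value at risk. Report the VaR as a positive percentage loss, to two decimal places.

7.08

r̄ = (-8.4 − 4 + 6.6 + 6.8 − 4.3 + 5.2 + 3.9 − 4.4) / 8 = 0.1750%
Population std dev = √[256.2150 / 8] = 5.6592%
VaR = −(r̄ − z·σ) = −(0.1750 − 1.282 × 5.6592) = −(-7.0801) = 7.0801%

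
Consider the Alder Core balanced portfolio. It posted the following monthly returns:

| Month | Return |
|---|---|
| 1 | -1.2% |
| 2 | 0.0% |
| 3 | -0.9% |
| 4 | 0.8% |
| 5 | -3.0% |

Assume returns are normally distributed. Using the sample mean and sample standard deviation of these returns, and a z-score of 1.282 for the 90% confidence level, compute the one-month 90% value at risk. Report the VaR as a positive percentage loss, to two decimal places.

μ = (-1.2 + 0 − 0.9 + 0.8 − 3) / 5 = -4.30 / 5 = -0.8600%
Sample std dev = √[8.1920 / 4] = 1.4311%
VaR = −(μ − z·σ) = −(-0.8600 − 1.282 × 1.4311) = −(-2.6947) = 2.6947%

2.69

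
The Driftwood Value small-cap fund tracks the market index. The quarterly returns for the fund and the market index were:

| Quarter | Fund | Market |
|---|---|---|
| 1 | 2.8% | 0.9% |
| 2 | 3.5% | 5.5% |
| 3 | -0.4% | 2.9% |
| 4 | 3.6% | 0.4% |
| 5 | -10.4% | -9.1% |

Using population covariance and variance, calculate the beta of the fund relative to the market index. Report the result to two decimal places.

0.95

r̄p = -0.1800%,  r̄m = 0.1200%
Cov = Σ(rp − r̄p)(rm − r̄m) / 5 = 23.3596
Var(rm) = Σ(rm − r̄m)² / 5 = 24.4736
β = Cov / Var = 23.3596 / 24.4736 = 0.9545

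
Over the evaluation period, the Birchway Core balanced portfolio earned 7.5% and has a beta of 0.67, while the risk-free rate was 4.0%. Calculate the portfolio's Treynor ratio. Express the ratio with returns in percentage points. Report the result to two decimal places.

5.22

Treynor = (Rp − Rf) / β = (7.5% − 4.0%) / 0.67 = 3.50 / 0.67 = 5.2239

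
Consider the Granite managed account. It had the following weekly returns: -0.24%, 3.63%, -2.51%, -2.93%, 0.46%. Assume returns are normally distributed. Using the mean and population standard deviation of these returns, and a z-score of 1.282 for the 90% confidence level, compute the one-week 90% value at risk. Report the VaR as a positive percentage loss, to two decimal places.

Mean return μ = -1.590 / 5 = -0.3180%
Σ(r − μ)² = 27.8255; population σ = √(27.8255/5) = 2.3590%
VaR = −(μ − z·σ) = −(-0.3180 − 1.282 × 2.3590) = −(-3.3422) = 3.3422%

3.34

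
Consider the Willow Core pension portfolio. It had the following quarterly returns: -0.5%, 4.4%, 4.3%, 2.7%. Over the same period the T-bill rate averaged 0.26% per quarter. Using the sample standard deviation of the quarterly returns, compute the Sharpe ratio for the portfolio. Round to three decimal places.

μ = (-0.5 + 4.4 + 4.3 + 2.7) / 4 = 2.7250%
Sample σ = √[Σ(r − μ)² / 3] = √[15.6875 / 3] = √5.2292 = 2.2867%
Sharpe = (μ − rf) / σ = (2.7250 − 0.26) / 2.2867 = 2.4650 / 2.2867 = 1.0780

1.078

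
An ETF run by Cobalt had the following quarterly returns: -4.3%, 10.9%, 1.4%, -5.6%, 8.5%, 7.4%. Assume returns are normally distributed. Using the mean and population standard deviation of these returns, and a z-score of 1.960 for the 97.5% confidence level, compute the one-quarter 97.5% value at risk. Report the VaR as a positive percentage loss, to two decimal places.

9.39

Mean return r̄ = 18.30 / 6 = 3.0500%
Population σ = √[Σ(r − r̄)² / 6] = √[241.8150 / 6] = √40.3025 = 6.3484%
VaR = −(r̄ − z·σ) = −(3.0500 − 1.960 × 6.3484) = −(-9.3929) = 9.3929%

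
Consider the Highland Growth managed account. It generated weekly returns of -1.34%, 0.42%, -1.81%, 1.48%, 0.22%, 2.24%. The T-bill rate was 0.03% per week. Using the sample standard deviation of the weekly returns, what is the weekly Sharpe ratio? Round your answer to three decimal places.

0.110

Mean return μ = 1.210 / 6 = 0.2017%
Sample std dev = √[12.2605 / 5] = 1.5659%
Sharpe = (μ − rf) / σ = (0.2017 − 0.03) / 1.5659 = 0.1717 / 1.5659 = 0.1096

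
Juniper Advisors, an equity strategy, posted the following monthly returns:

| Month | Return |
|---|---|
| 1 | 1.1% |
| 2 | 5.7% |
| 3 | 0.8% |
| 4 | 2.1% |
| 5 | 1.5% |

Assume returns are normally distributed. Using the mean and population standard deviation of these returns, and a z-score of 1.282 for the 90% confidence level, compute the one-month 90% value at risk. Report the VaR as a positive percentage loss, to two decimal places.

Mean return μ = 11.20 / 5 = 2.2400%
Population σ = √[Σ(r − μ)² / 5] = √[15.9120 / 5] = √3.1824 = 1.7839%
VaR = −(μ − z·σ) = −(2.2400 − 1.282 × 1.7839) = −(-0.0470) = 0.0470%

0.05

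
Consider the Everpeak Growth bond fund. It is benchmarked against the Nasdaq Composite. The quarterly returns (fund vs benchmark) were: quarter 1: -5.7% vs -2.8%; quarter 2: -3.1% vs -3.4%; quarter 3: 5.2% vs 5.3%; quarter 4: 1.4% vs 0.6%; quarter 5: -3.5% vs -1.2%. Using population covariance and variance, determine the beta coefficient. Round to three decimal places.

r̄p = -1.1400%,  r̄m = -0.3000%
Cov = Σ(rp − r̄p)(rm − r̄m) / 5 = 11.4780
Var(rm) = Σ(rm − r̄m)² / 5 = 9.7680
β = Cov / Var = 11.4780 / 9.7680 = 1.1751

1.175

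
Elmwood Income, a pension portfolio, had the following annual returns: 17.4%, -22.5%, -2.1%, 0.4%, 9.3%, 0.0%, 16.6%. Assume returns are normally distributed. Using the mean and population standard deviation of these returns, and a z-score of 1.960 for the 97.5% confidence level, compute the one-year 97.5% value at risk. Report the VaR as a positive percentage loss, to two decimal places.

Mean return μ = 19.10 / 7 = 2.7286%
Σ(r − μ)² = 1123.5143; population σ = √(1123.5143/7) = 12.6689%
VaR = −(μ − z·σ) = −(2.7286 − 1.960 × 12.6689) = −(-22.1024) = 22.1024%

22.10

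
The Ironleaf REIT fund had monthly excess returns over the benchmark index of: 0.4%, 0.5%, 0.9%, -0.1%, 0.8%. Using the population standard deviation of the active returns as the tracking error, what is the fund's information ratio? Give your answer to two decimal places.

r̄ = (0.4 + 0.5 + 0.9 − 0.1 + 0.8) / 5 = 2.50 / 5 = 0.5000%
Σ(r − r̄)² = 0.6200; population σ = √(0.6200/5) = 0.3521%
IR = r̄ / tracking error = 0.5000 / 0.3521 = 1.4201

1.42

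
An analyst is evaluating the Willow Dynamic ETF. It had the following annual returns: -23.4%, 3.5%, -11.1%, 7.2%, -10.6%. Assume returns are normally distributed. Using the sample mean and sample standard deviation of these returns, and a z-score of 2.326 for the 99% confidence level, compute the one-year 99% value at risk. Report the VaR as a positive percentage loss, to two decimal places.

Mean return r̄ = -34.40 / 5 = -6.8800%
Σ(r − r̄)² = 610.5480; sample σ = √(610.5480/4) = 12.3546%
VaR = −(r̄ − z·σ) = −(-6.8800 − 2.326 × 12.3546) = −(-35.6168) = 35.6168%

35.62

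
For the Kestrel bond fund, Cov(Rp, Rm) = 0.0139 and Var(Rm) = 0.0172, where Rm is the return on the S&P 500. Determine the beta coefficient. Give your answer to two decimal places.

β = Cov(Rp, Rm) / Var(Rm) = 0.0139 / 0.0172 = 0.8081

0.81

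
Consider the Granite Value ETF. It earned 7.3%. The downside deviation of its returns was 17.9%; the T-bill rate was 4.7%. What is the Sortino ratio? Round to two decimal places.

0.15

Sortino = (Rp − Rf) / σd = (7.3% − 4.7%) / 17.9% = 2.60% / 17.9% = 0.1453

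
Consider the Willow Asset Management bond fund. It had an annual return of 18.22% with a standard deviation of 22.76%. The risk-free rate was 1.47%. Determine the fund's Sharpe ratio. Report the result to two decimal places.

Sharpe = (Rp − Rf) / σp = (18.22% − 1.47%) / 22.76% = 16.75% / 22.76% = 0.7359

0.74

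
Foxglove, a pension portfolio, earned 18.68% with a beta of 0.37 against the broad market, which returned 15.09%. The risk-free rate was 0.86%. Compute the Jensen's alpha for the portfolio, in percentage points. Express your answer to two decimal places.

12.55

CAPM expected return = Rf + β(Rm − Rf) = 0.86% + 0.37 × (15.09% − 0.86%) = 0.86 + 0.37 × 14.23 = 6.1251%
Jensen's α = Rp − E[R] = 18.68% − 6.1251% = 12.5549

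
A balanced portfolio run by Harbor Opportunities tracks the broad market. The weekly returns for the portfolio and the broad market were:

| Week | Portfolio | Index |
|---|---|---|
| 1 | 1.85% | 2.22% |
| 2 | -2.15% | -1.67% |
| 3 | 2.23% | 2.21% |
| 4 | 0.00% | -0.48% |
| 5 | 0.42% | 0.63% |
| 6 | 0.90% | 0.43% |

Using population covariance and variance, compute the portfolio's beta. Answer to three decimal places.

0.993

r̄p = 0.5417%,  r̄m = 0.5567%
Cov = Σ(rp − r̄p)(rm − r̄m) / 6 = 1.9114
Var(rm) = Σ(rm − r̄m)² / 6 = 1.9257
β = Cov / Var = 1.9114 / 1.9257 = 0.9926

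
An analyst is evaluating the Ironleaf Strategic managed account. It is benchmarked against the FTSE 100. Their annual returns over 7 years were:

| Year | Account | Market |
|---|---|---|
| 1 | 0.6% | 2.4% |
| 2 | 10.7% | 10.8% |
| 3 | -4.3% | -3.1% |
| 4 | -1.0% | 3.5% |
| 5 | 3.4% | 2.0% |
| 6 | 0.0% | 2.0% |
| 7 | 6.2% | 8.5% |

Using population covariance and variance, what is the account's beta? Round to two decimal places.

1.01

r̄p = 2.2286%,  r̄m = 3.7286%
Cov = Σ(rp − r̄p)(rm − r̄m) / 7 = 18.3092
Var(rm) = Σ(rm − r̄m)² / 7 = 18.1706
β = Cov / Var = 18.3092 / 18.1706 = 1.0076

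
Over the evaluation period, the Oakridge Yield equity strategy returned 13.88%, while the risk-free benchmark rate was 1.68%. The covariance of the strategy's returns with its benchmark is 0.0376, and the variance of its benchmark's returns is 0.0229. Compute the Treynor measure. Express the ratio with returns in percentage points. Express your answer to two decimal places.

β = Cov / Var = 0.0376 / 0.0229 = 1.6419
Treynor = (Rp − Rf) / β = (13.88% − 1.68%) / 1.6419 = 12.20 / 1.6419 = 7.4304

7.43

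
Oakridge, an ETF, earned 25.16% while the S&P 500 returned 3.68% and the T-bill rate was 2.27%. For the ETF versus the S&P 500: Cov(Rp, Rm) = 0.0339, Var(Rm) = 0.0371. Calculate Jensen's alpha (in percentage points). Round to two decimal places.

21.60

β = Cov / Var = 0.0339 / 0.0371 = 0.9137
E[R] = Rf + β(Rm − Rf) = 2.27% + 0.9137 × (3.68% − 2.27%) = 3.5583%
α = Rp − E[R] = 25.16% − 3.5583% = 21.6017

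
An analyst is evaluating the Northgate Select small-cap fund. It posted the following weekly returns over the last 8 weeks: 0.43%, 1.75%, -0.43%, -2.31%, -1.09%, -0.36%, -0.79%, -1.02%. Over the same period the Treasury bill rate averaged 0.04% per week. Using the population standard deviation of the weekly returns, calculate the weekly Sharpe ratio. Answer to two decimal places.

-0.46

μ = (0.43 + 1.75 − 0.43 − 2.31 − 1.09 − 0.36 − 0.79 − 1.02) / 8 = -0.4775%
Σ(r − μ)² = 9.9266; population σ = √(9.9266/8) = 1.1139%
Sharpe = (μ − rf) / σ = (-0.4775 − 0.04) / 1.1139 = -0.5175 / 1.1139 = -0.4646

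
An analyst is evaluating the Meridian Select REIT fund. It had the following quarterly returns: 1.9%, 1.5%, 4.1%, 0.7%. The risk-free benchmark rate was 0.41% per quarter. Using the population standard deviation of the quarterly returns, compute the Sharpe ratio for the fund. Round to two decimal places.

1.30

Mean return r̄ = 8.20 / 4 = 2.0500%
Population std dev = √[6.3500 / 4] = 1.2600%
Sharpe = (r̄ − rf) / σ = (2.0500 − 0.41) / 1.2600 = 1.6400 / 1.2600 = 1.3016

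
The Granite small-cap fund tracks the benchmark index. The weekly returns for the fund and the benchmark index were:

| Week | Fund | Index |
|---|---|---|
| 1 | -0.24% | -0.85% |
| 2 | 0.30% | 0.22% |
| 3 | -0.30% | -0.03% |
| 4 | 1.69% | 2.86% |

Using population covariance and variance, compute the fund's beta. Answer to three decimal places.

0.557

r̄p = 0.3625%,  r̄m = 0.5500%
Cov = Σ(rp − r̄p)(rm − r̄m) / 4 = 1.0787
Var(rm) = Σ(rm − r̄m)² / 4 = 1.9354
β = Cov / Var = 1.0787 / 1.9354 = 0.5574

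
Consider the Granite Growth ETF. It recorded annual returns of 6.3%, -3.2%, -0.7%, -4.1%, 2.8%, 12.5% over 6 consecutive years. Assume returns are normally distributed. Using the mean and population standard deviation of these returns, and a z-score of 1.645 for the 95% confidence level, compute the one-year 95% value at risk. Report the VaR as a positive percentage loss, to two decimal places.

μ = (6.3 − 3.2 − 0.7 − 4.1 + 2.8 + 12.5) / 6 = 2.2667%
Population σ = √[Σ(r − μ)² / 6] = √[200.4933 / 6] = √33.4156 = 5.7806%
VaR = −(μ − z·σ) = −(2.2667 − 1.645 × 5.7806) = −(-7.2424) = 7.2424%

7.24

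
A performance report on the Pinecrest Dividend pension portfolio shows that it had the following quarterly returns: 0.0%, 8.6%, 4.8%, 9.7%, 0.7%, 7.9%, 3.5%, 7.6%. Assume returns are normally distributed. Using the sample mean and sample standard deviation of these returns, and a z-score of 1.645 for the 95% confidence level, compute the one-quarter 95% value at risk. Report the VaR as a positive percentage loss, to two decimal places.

r̄ = (0 + 8.6 + 4.8 + 9.7 + 0.7 + 7.9 + 3.5 + 7.6) / 8 = 42.80 / 8 = 5.3500%
Sample σ = √[Σ(r − r̄)² / 7] = √[95.0200 / 7] = √13.5743 = 3.6843%
VaR = −(r̄ − z·σ) = −(5.3500 − 1.645 × 3.6843) = −(-0.7107) = 0.7107%

0.71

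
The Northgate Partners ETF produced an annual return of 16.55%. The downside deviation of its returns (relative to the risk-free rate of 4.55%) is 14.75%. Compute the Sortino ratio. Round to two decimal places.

Sortino = (Rp − Rf) / σd = (16.55% − 4.55%) / 14.75% = 12.00% / 14.75% = 0.8136

0.81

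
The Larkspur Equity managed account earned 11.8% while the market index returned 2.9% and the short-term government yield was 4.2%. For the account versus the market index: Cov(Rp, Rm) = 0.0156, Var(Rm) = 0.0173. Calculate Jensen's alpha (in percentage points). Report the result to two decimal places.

β = Cov / Var = 0.0156 / 0.0173 = 0.9017
E[R] = Rf + β(Rm − Rf) = 4.2% + 0.9017 × (2.9% − 4.2%) = 3.0278%
α = Rp − E[R] = 11.8% − 3.0278% = 8.7722

8.77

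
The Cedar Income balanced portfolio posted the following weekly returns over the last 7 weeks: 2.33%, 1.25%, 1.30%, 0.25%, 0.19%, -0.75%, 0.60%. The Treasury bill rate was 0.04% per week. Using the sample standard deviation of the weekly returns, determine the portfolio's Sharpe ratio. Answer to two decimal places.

0.71

μ = (2.33 + 1.25 + 1.3 + 0.25 + 0.19 − 0.75 + 0.6) / 7 = 0.7386%
Σ(r − μ)² = (2.33 − 0.7386)² + (1.25 − 0.7386)² + (1.3 − 0.7386)² + … = 5.8841
sample σ = √(5.8841 / 6) = √0.9807 = 0.9903%
Sharpe = (μ − rf) / σ = (0.7386 − 0.04) / 0.9903 = 0.6986 / 0.9903 = 0.7054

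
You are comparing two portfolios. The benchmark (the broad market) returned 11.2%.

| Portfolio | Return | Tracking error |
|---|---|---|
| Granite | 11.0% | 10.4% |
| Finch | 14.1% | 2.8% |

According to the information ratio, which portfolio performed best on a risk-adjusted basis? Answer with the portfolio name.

Granite: IR = (11.0% − 11.2%) / 10.4% = -0.019
Finch: IR = (14.1% − 11.2%) / 2.8% = 1.036
Highest: Finch (1.036).

Finch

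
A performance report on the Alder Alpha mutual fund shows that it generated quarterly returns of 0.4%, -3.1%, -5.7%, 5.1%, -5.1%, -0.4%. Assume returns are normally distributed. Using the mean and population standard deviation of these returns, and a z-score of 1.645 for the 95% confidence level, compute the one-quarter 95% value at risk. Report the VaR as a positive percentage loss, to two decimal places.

7.53

μ = (0.4 − 3.1 − 5.7 + 5.1 − 5.1 − 0.4) / 6 = -1.4667%
Population std dev = √[81.5333 / 6] = 3.6863%
VaR = −(μ − z·σ) = −(-1.4667 − 1.645 × 3.6863) = −(-7.5307) = 7.5307%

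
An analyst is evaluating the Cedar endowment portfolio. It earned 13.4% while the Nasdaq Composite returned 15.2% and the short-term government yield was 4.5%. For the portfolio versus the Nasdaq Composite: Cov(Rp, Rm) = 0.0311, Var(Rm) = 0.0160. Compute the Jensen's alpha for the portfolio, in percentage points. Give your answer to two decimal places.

β = Cov / Var = 0.0311 / 0.0160 = 1.9438
E[R] = Rf + β(Rm − Rf) = 4.5% + 1.9438 × (15.2% − 4.5%) = 25.2987%
α = Rp − E[R] = 13.4% − 25.2987% = -11.8987

-11.90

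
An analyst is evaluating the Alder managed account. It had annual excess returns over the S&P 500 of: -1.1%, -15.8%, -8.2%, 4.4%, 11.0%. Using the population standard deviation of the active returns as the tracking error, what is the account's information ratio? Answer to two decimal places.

Mean return μ = -9.70 / 5 = -1.9400%
Σ(r − μ)² = (-1.1 − (-1.9400))² + (-15.8 − (-1.9400))² + (-8.2 − (-1.9400))² + … = 439.6320
σ = √[439.6320 / 5] = 9.3769%
IR = μ / tracking error = -1.9400 / 9.3769 = -0.2069

-0.21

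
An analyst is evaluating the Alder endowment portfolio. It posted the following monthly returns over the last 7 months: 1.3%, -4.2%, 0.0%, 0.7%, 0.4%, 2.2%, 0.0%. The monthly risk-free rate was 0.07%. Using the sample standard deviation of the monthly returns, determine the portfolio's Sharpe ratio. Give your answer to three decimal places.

Mean return r̄ = 0.40 / 7 = 0.0571%
Σ(r − r̄)² = (1.3 − 0.0571)² + (-4.2 − 0.0571)² + … = 24.7971
σ = √[24.7971 / 6] = 2.0329%
Sharpe = (r̄ − rf) / σ = (0.0571 − 0.07) / 2.0329 = -0.0129 / 2.0329 = -0.0063

-0.006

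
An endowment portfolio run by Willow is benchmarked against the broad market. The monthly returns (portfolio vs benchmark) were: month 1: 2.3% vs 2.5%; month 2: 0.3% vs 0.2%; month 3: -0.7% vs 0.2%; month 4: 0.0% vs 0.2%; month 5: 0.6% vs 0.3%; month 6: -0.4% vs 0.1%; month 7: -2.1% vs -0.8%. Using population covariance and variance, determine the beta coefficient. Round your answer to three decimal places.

1.234

r̄p = 0.0000%,  r̄m = 0.3857%
Cov = Σ(rp − r̄p)(rm − r̄m) / 7 = 1.0700
Var(rm) = Σ(rm − r̄m)² / 7 = 0.8669
β = Cov / Var = 1.0700 / 0.8669 = 1.2343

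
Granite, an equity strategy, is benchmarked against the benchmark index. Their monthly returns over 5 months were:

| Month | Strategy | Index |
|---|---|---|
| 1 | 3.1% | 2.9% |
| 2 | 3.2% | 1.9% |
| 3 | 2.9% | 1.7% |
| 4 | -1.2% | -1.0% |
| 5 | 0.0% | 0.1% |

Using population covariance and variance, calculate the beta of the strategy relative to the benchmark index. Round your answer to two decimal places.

r̄p = 1.6000%,  r̄m = 1.1200%
Cov = Σ(rp − r̄p)(rm − r̄m) / 5 = 2.4480
Var(rm) = Σ(rm − r̄m)² / 5 = 1.9296
β = Cov / Var = 2.4480 / 1.9296 = 1.2687

1.27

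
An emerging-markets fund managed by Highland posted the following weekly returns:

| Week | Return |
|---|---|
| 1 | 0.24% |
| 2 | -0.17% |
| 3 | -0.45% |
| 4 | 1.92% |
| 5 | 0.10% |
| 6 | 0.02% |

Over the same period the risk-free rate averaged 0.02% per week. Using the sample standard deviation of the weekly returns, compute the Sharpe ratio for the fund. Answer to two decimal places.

r̄ = (0.24 − 0.17 − 0.45 + 1.92 + 0.1 + 0.02) / 6 = 1.660 / 6 = 0.2767%
Sample σ = √[Σ(r − r̄)² / 5] = √[3.5265 / 5] = √0.7053 = 0.8398%
Sharpe = (r̄ − rf) / σ = (0.2767 − 0.02) / 0.8398 = 0.2567 / 0.8398 = 0.3057

0.31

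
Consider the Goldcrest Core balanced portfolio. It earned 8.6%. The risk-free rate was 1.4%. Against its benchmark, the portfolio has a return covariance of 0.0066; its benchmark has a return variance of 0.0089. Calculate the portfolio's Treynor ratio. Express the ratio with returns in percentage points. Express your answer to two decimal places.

β = Cov / Var = 0.0066 / 0.0089 = 0.7416
Treynor = (Rp − Rf) / β = (8.6% − 1.4%) / 0.7416 = 7.20 / 0.7416 = 9.7087

9.71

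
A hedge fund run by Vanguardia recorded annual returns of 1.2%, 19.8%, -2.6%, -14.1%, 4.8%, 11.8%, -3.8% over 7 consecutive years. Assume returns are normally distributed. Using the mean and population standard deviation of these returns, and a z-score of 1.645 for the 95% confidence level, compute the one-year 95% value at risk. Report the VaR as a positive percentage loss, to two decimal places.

14.40

Mean return r̄ = 17.10 / 7 = 2.4429%
Σ(r − r̄)² = (1.2 − 2.4429)² + (19.8 − 2.4429)² + (-2.6 − 2.4429)² + … = 733.9971
population σ = √(733.9971 / 7) = √104.8567 = 10.2400%
VaR = −(r̄ − z·σ) = −(2.4429 − 1.645 × 10.2400) = −(-14.4019) = 14.4019%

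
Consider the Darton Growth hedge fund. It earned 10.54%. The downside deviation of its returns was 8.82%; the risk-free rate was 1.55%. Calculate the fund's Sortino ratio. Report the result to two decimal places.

Sortino = (Rp − Rf) / σd = (10.54% − 1.55%) / 8.82% = 8.99% / 8.82% = 1.0193

1.02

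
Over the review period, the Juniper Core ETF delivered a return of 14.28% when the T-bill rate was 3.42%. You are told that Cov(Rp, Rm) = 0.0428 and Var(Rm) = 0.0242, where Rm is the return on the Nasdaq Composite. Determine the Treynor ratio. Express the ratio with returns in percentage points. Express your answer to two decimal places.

6.14

β = Cov / Var = 0.0428 / 0.0242 = 1.7686
Treynor = (Rp − Rf) / β = (14.28% − 3.42%) / 1.7686 = 10.86 / 1.7686 = 6.1405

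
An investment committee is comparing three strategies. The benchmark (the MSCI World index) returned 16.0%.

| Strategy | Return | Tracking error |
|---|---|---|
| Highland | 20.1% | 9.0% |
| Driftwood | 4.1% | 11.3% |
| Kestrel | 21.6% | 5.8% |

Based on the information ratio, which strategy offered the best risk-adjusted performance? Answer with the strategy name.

Highland: IR = (20.1% − 16.0%) / 9.0% = 0.456
Driftwood: IR = (4.1% − 16.0%) / 11.3% = -1.053
Kestrel: IR = (21.6% − 16.0%) / 5.8% = 0.966
Highest: Kestrel (0.966).

Kestrel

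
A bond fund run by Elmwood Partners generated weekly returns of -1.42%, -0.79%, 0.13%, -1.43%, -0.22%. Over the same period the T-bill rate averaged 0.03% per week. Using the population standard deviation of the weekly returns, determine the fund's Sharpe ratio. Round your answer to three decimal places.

-1.237

Mean return μ = -3.730 / 5 = -0.7460%
Population std dev = √[1.9681 / 5] = 0.6274%
Sharpe = (μ − rf) / σ = (-0.7460 − 0.03) / 0.6274 = -0.7760 / 0.6274 = -1.2369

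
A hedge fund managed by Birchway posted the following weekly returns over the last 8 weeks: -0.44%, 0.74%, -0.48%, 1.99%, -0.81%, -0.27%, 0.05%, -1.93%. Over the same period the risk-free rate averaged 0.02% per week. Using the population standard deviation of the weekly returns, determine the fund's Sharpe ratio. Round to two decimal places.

r̄ = (-0.44 + 0.74 − 0.48 + 1.99 − 0.81 − 0.27 + 0.05 − 1.93) / 8 = -0.1438%
Σ(r − r̄)² = (-0.44 − (-0.1438))² + (0.74 − (-0.1438))² + … = 9.2228
σ = √[9.2228 / 8] = 1.0737%
Sharpe = (r̄ − rf) / σ = (-0.1438 − 0.02) / 1.0737 = -0.1638 / 1.0737 = -0.1526

-0.15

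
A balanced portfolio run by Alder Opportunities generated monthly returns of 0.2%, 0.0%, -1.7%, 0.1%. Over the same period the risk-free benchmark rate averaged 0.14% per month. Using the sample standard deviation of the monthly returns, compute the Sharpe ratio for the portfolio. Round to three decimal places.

-0.542

r̄ = (0.2 + 0 − 1.7 + 0.1) / 4 = -0.3500%
Σ(r − r̄)² = 2.4500; sample σ = √(2.4500/3) = 0.9037%
Sharpe = (r̄ − rf) / σ = (-0.3500 − 0.14) / 0.9037 = -0.4900 / 0.9037 = -0.5422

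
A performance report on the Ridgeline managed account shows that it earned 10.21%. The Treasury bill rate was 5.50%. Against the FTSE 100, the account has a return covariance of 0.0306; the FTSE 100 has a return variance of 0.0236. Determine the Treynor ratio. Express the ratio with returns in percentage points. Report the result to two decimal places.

β = Cov / Var = 0.0306 / 0.0236 = 1.2966
Treynor = (Rp − Rf) / β = (10.21% − 5.50%) / 1.2966 = 4.71 / 1.2966 = 3.6326

3.63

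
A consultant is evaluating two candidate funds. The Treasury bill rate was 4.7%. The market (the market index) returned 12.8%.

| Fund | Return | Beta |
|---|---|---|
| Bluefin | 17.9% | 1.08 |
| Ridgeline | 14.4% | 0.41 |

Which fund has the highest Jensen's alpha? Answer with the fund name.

Ridgeline

Bluefin: α = 17.9% − [4.7% + 1.08 × (12.8% − 4.7%)] = 4.452
Ridgeline: α = 14.4% − [4.7% + 0.41 × (12.8% − 4.7%)] = 6.379
Highest: Ridgeline (6.379).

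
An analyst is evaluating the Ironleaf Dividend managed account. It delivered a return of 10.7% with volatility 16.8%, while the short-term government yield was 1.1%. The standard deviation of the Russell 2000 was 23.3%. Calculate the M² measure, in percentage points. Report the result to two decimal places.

Sharpe = (Rp − Rf) / σp = (10.7% − 1.1%) / 16.8% = 0.5714
M² = Rf + Sharpe × σm = 1.1% + 0.5714 × 23.3% = 14.4136%

14.41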